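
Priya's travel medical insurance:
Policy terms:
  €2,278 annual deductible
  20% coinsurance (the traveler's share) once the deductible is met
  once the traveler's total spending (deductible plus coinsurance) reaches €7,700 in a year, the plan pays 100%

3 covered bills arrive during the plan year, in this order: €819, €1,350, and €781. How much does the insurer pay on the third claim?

€537.60

Bill 1, €819: all of it applies to the deductible. Traveler owes €819 (running OOP €819). Plan pays €819 − €819 = €0.
Bill 2, €1,350: entire amount goes to the deductible. Traveler owes €1,350 (running OOP €2,169). Insurer: €1,350 − €1,350 = €0.
Bill 3, €781: €109 to deductible, leaving €672; traveler's 20% is €134.40. Traveler owes €243.40 (running OOP €2,412.40). Insurer: €781 − €243.40 = €537.60.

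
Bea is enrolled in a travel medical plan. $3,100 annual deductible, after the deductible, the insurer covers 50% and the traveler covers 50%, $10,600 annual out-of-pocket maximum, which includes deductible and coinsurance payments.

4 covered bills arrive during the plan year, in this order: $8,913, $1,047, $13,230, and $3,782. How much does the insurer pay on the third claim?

$9,160

Bill 1, $8,913: deductible takes $3,100, $5,813 remains; 50% of $5,813 = $2,906.50. Traveler owes $6,006.50 (running OOP $6,006.50). Insurer: $8,913 − $6,006.50 = $2,906.50.
Bill 2, $1,047: deductible met; 50% of $1,047 = $523.50. Cost to traveler: $523.50. OOP to date $6,530. Insurer: $1,047 − $523.50 = $523.50.
Bill 3, $13,230: deductible already satisfied, so traveler's share is 50% × $13,230 = $6,615. Adding that to $6,530 gives $13,145, past the $10,600 cap; traveler pays only $10,600 − $6,530 = $4,070. Plan pays $13,230 − $4,070 = $9,160.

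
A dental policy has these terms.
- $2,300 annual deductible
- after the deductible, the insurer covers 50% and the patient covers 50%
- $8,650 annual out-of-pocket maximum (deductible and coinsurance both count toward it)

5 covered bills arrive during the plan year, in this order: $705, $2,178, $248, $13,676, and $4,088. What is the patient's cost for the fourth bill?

$5,934.50

#1 ($705): fully absorbed by the deductible. Cost to patient: $705. OOP to date $705.
#2 ($2,178): deductible takes $1,595, $583 remains; 50% of $583 = $291.50. Patient owes $1,886.50 (running OOP $2,591.50).
#3 ($248): deductible already satisfied, so patient's share is 50% × $248 = $124. Cost to patient: $124. OOP to date $2,715.50.
#4 ($13,676): 50% coinsurance on $13,676 = $6,838. OOP would hit $9,553.50 > $8,650, so the cap limits the patient to $8,650 − $2,715.50 = $5,934.50.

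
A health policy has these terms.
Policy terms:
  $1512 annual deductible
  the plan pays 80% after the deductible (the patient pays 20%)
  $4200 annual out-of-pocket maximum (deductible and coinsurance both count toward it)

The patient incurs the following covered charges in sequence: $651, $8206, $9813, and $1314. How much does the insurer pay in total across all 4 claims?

$15784

Claim 1 ($651): fully absorbed by the deductible. Patient owes $651 (running OOP $651). Plan pays $651 − $651 = $0.
Claim 2 ($8206): $861 finishes the deductible; $7345 goes to coinsurance; patient's 20% is $1469. Patient pays $2330; OOP now $2981. Insurer: $8206 − $2330 = $5876.
Claim 3 ($9813): deductible already satisfied, so patient's share is 20% × $9813 = $1962.60. OOP would hit $4943.60 > $4200, so the cap limits the patient to $4200 − $2981 = $1219. Plan pays $9813 − $1219 = $8594.
Claim 4 ($1314): deductible already satisfied, so patient's share is 20% × $1314 = $262.80. That would push OOP to $4462.80, over the $4200 cap, so patient pays $4200 − $4200 = $0. Insurer: $1314 − $0 = $1314.
Insurer total: $0 + $5876 + $8594 + $1314 = $15784.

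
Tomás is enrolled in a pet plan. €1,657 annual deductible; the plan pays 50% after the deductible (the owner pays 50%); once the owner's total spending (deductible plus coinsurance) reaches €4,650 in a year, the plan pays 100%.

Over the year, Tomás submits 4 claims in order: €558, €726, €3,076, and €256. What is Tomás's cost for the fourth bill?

€128

Claim 1 (€558): entire amount goes to the deductible. Owner owes €558 (running OOP €558).
Claim 2 (€726): fully absorbed by the deductible. Owner owes €726 (running OOP €1,284).
Claim 3 (€3,076): €373 finishes the deductible; €2,703 goes to coinsurance; owner's 50% is €1,351.50. Cost to owner: €1,724.50. OOP to date €3,008.50.
Claim 4 (€256): deductible met; 50% of €256 = €128. Owner pays €128; OOP now €3,136.50.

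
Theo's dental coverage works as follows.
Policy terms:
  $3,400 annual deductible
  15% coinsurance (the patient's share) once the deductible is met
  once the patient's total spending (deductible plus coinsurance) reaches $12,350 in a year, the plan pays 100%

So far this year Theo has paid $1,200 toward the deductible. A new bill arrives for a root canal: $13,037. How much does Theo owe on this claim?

$3,825.55

Deductible still to meet: $3,400 − $1,200 = $2,200.
After the $2,200 deductible portion, $13,037 − $2,200 = $10,837 is subject to coinsurance.
Coinsurance: $10,837 × 15% = $1,625.55.
So the patient owes $2,200 + $1,625.55 = $3,825.55 before any cap.
Year-to-date out-of-pocket becomes $1,200 + $3,825.55 = $5,025.55, still under the $12,350 maximum, so no cap applies.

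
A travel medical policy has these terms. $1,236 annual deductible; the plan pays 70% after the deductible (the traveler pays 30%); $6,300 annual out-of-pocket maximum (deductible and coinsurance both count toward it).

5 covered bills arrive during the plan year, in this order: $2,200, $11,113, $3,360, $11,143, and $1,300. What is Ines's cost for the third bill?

Bill 1, $2,200: deductible takes $1,236, $964 remains; coinsurance $964 × 30% = $289.20. Cost to traveler: $1,525.20. OOP to date $1,525.20.
Bill 2, $11,113: 30% coinsurance on $11,113 = $3,333.90. Traveler owes $3,333.90 (running OOP $4,859.10).
Bill 3, $3,360: deductible met; 30% of $3,360 = $1,008. Traveler owes $1,008 (running OOP $5,867.10).

$1,008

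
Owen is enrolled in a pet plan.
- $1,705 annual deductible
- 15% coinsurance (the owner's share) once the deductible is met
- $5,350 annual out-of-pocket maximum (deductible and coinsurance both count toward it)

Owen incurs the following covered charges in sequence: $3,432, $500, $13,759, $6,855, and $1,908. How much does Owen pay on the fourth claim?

$1,028.25

Claim 1 — $3,432: $1,705 finishes the deductible; $1,727 goes to coinsurance; owner's 15% is $259.05. Owner pays $1,964.05; OOP now $1,964.05.
Claim 2 — $500: deductible met; 15% of $500 = $75. Owner pays $75; OOP now $2,039.05.
Claim 3 — $13,759: 15% coinsurance on $13,759 = $2,063.85. Owner pays $2,063.85; OOP now $4,102.90.
Claim 4 — $6,855: deductible met; 15% of $6,855 = $1,028.25. Owner owes $1,028.25 (running OOP $5,131.15).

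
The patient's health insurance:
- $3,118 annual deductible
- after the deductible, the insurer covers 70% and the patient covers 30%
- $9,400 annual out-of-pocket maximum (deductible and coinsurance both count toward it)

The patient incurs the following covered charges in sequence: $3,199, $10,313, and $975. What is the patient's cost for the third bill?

$292.50

Claim 1 — $3,199: deductible takes $3,118, $81 remains; patient's 30% is $24.30. Patient pays $3,142.30; OOP now $3,142.30.
Claim 2 — $10,313: 30% coinsurance on $10,313 = $3,093.90. Patient pays $3,093.90; OOP now $6,236.20.
Claim 3 — $975: deductible already satisfied, so patient's share is 30% × $975 = $292.50. Patient owes $292.50 (running OOP $6,528.70).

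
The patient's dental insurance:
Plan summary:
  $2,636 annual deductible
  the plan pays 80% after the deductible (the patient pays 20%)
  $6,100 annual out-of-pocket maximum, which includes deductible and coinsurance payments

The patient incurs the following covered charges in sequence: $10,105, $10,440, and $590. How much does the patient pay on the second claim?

Bill 1, $10,105: $2,636 finishes the deductible; $7,469 goes to coinsurance; coinsurance $7,469 × 20% = $1,493.80. Patient pays $4,129.80; OOP now $4,129.80.
Bill 2, $10,440: 20% coinsurance on $10,440 = $2,088. That would push OOP to $6,217.80, over the $6,100 cap, so patient pays $6,100 − $4,129.80 = $1,970.20.

$1,970.20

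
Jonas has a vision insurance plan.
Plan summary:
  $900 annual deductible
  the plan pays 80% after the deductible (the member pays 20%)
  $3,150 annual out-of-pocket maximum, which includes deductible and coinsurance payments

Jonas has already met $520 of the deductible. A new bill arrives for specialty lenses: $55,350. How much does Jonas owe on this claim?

$2,630

Deductible still to meet: $900 − $520 = $380.
The remaining $54,970 (= $55,350 − $380) moves to coinsurance.
20% of $54,970 = $10,994 falls to the member.
So the member owes $380 + $10,994 = $11,374 before any cap.
That would bring total out-of-pocket to $11,894, past the $3,150 cap. The member is capped at $3,150 − $520 = $2,630 on this claim.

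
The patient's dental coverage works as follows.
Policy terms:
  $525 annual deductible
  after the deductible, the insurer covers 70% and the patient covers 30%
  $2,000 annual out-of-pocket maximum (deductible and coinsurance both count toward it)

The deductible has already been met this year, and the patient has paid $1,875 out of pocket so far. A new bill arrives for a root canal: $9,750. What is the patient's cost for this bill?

$125

The deductible is already satisfied, so the full bill goes to coinsurance.
30% of $9,750 = $2,925 falls to the patient.
Adding $2,925 to the $1,875 already spent would give $4,800, which exceeds the $2,000 cap; the patient pays just $2,000 − $1,875 = $125.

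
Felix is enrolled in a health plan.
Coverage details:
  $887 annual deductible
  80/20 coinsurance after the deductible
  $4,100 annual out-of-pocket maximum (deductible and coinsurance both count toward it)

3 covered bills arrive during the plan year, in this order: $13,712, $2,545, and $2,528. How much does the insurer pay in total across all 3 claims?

$14,685

Claim 1 — $13,712: $887 finishes the deductible; $12,825 goes to coinsurance; coinsurance $12,825 × 20% = $2,565. Patient owes $3,452 (running OOP $3,452). Insurer: $13,712 − $3,452 = $10,260.
Claim 2 — $2,545: deductible met; 20% of $2,545 = $509. Cost to patient: $509. OOP to date $3,961. Insurer: $2,545 − $509 = $2,036.
Claim 3 — $2,528: deductible already satisfied, so patient's share is 20% × $2,528 = $505.60. Adding that to $3,961 gives $4,466.60, past the $4,100 cap; patient pays only $4,100 − $3,961 = $139. Insurer: $2,528 − $139 = $2,389.
Insurer total = bills − patient's total = $18,785 − $4,100 = $14,685.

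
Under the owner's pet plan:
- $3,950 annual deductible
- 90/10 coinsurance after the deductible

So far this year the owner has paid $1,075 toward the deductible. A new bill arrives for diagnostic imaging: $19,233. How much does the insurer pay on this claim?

Deductible still to meet: $3,950 − $1,075 = $2,875.
That leaves $19,233 − $2,875 = $16,358 for coinsurance.
Coinsurance: $16,358 × 10% = $1,635.80.
Owner responsibility: $2,875 + $1,635.80 = $4,510.80.
The insurer covers the remainder: $19,233 − $4,510.80 = $14,722.20.

$14,722.20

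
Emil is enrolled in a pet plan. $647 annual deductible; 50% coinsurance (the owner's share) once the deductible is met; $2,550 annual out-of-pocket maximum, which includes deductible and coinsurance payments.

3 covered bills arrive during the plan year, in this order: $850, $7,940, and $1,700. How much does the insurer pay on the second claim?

Claim 1 — $850: $647 finishes the deductible; $203 goes to coinsurance; coinsurance $203 × 50% = $101.50. Owner pays $748.50; OOP now $748.50. Plan pays $850 − $748.50 = $101.50.
Claim 2 — $7,940: deductible already satisfied, so owner's share is 50% × $7,940 = $3,970. Adding that to $748.50 gives $4,718.50, past the $2,550 cap; owner pays only $2,550 − $748.50 = $1,801.50. Plan pays $7,940 − $1,801.50 = $6,138.50.

$6,138.50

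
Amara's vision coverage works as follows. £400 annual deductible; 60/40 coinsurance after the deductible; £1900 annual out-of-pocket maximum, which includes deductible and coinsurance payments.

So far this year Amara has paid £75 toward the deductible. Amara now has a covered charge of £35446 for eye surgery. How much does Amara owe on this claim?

Deductible still to meet: £400 − £75 = £325.
After the £325 deductible portion, £35446 − £325 = £35121 is subject to coinsurance.
Coinsurance: £35121 × 40% = £14048.40.
So the member owes £325 + £14048.40 = £14373.40 before any cap.
Year-to-date out-of-pocket would reach £75 + £14373.40 = £14448.40, above the £1900 maximum, so the member pays only £1900 − £75 = £1825.

£1825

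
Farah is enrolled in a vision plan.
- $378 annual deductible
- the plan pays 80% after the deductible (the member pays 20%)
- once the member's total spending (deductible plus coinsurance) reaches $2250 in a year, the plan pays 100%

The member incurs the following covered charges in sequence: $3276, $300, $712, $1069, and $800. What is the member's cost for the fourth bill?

#1 ($3276): $378 to deductible, leaving $2898; 20% of $2898 = $579.60. Member pays $957.60; OOP now $957.60.
#2 ($300): 20% coinsurance on $300 = $60. Cost to member: $60. OOP to date $1017.60.
#3 ($712): deductible already satisfied, so member's share is 20% × $712 = $142.40. Member pays $142.40; OOP now $1160.
#4 ($1069): deductible met; 20% of $1069 = $213.80. Member pays $213.80; OOP now $1373.80.

$213.80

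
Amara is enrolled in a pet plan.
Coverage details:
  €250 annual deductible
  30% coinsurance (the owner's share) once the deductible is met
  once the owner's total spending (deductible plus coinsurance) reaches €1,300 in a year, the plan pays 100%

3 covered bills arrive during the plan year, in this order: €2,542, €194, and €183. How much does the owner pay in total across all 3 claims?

€1,050.70

Claim 1 — €2,542: €250 finishes the deductible; €2,292 goes to coinsurance; owner's 30% is €687.60. Cost to owner: €937.60. OOP to date €937.60.
Claim 2 — €194: 30% coinsurance on €194 = €58.20. Cost to owner: €58.20. OOP to date €995.80.
Claim 3 — €183: deductible already satisfied, so owner's share is 30% × €183 = €54.90. Owner pays €54.90; OOP now €1,050.70.
Summing the owner's payments: €937.60 + €58.20 + €54.90 = €1,050.70.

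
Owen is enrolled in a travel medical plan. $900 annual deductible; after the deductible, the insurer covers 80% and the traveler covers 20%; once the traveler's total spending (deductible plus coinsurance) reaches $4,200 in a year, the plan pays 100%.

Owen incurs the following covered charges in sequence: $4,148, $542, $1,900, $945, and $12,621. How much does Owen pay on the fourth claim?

Claim 1 — $4,148: deductible takes $900, $3,248 remains; coinsurance $3,248 × 20% = $649.60. Cost to traveler: $1,549.60. OOP to date $1,549.60.
Claim 2 — $542: deductible met; 20% of $542 = $108.40. Traveler pays $108.40; OOP now $1,658.
Claim 3 — $1,900: deductible met; 20% of $1,900 = $380. Cost to traveler: $380. OOP to date $2,038.
Claim 4 — $945: deductible met; 20% of $945 = $189. Cost to traveler: $189. OOP to date $2,227.

$189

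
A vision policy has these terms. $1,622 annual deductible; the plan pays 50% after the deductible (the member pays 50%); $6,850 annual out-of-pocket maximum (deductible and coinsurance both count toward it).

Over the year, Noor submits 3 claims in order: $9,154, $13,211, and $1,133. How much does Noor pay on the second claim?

#1 ($9,154): $1,622 to deductible, leaving $7,532; member's 50% is $3,766. Member owes $5,388 (running OOP $5,388).
#2 ($13,211): deductible met; 50% of $13,211 = $6,605.50. Adding that to $5,388 gives $11,993.50, past the $6,850 cap; member pays only $6,850 − $5,388 = $1,462.

$1,462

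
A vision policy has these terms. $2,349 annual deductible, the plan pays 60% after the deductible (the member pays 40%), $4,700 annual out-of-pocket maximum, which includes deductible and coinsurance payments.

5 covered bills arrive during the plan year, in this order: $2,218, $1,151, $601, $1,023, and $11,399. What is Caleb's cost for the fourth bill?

#1 ($2,218): all of it applies to the deductible. Cost to member: $2,218. OOP to date $2,218.
#2 ($1,151): $131 finishes the deductible; $1,020 goes to coinsurance; member's 40% is $408. Member owes $539 (running OOP $2,757).
#3 ($601): 40% coinsurance on $601 = $240.40. Member pays $240.40; OOP now $2,997.40.
#4 ($1,023): 40% coinsurance on $1,023 = $409.20. Cost to member: $409.20. OOP to date $3,406.60.

$409.20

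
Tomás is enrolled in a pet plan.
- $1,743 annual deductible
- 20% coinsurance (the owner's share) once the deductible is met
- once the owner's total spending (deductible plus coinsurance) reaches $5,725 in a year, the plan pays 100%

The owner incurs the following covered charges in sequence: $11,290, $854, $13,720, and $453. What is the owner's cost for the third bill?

#1 ($11,290): $1,743 to deductible, leaving $9,547; 20% of $9,547 = $1,909.40. Owner owes $3,652.40 (running OOP $3,652.40).
#2 ($854): 20% coinsurance on $854 = $170.80. Owner owes $170.80 (running OOP $3,823.20).
#3 ($13,720): deductible met; 20% of $13,720 = $2,744. That would push OOP to $6,567.20, over the $5,725 cap, so owner pays $5,725 − $3,823.20 = $1,901.80.

$1,901.80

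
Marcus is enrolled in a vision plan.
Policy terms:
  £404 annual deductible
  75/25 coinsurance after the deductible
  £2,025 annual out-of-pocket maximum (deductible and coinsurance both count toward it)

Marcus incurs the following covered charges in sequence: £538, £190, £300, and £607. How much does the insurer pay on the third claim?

£225

Claim 1 (£538): £404 finishes the deductible; £134 goes to coinsurance; coinsurance £134 × 25% = £33.50. Cost to member: £437.50. OOP to date £437.50. Plan pays £538 − £437.50 = £100.50.
Claim 2 (£190): deductible already satisfied, so member's share is 25% × £190 = £47.50. Member pays £47.50; OOP now £485. Plan pays £190 − £47.50 = £142.50.
Claim 3 (£300): deductible already satisfied, so member's share is 25% × £300 = £75. Cost to member: £75. OOP to date £560. Insurer: £300 − £75 = £225.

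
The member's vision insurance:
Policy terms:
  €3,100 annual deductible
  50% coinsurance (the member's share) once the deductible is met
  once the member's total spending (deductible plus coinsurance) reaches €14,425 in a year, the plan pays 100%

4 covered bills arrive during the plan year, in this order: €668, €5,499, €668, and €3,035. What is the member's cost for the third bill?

Claim 1 (€668): all of it applies to the deductible. Member pays €668; OOP now €668.
Claim 2 (€5,499): €2,432 to deductible, leaving €3,067; coinsurance €3,067 × 50% = €1,533.50. Cost to member: €3,965.50. OOP to date €4,633.50.
Claim 3 (€668): deductible already satisfied, so member's share is 50% × €668 = €334. Member pays €334; OOP now €4,967.50.

€334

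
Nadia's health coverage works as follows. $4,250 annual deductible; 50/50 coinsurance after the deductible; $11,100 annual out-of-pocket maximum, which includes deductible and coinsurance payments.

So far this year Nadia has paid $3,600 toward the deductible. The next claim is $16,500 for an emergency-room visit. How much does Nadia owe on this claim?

$7,500

Deductible still to meet: $4,250 − $3,600 = $650.
That leaves $16,500 − $650 = $15,850 for coinsurance.
Coinsurance: $15,850 × 50% = $7,925.
Patient responsibility before any cap: $650 + $7,925 = $8,575.
Year-to-date out-of-pocket would reach $3,600 + $8,575 = $12,175, above the $11,100 maximum, so the patient pays only $11,100 − $3,600 = $7,500.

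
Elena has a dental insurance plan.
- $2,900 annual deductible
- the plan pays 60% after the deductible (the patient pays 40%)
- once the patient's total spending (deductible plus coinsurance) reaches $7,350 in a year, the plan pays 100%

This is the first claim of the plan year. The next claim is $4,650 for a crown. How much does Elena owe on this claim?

$3,600

The full $2,900 deductible is still open; $2,900 of this bill applies to it.
After the $2,900 deductible portion, $4,650 − $2,900 = $1,750 is subject to coinsurance.
Patient's 40% share of $1,750 is $700.
Patient responsibility before any cap: $2,900 + $700 = $3,600.
Cumulative spending $0 + $3,600 = $3,600 stays under the $7,350 maximum.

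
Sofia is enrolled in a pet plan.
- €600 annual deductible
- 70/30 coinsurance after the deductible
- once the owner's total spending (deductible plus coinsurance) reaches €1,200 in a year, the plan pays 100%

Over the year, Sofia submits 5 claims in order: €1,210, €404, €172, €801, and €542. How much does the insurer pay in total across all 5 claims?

Bill 1, €1,210: deductible takes €600, €610 remains; 30% of €610 = €183. Cost to owner: €783. OOP to date €783. Insurer: €1,210 − €783 = €427.
Bill 2, €404: 30% coinsurance on €404 = €121.20. Cost to owner: €121.20. OOP to date €904.20. Insurer: €404 − €121.20 = €282.80.
Bill 3, €172: deductible already satisfied, so owner's share is 30% × €172 = €51.60. Owner pays €51.60; OOP now €955.80. Insurer: €172 − €51.60 = €120.40.
Bill 4, €801: deductible already satisfied, so owner's share is 30% × €801 = €240.30. Owner owes €240.30 (running OOP €1,196.10). Plan pays €801 − €240.30 = €560.70.
Bill 5, €542: deductible already satisfied, so owner's share is 30% × €542 = €162.60. OOP would hit €1,358.70 > €1,200, so the cap limits the owner to €1,200 − €1,196.10 = €3.90. Insurer: €542 − €3.90 = €538.10.
Insurer total = bills − owner's total = €3,129 − €1,200 = €1,929.

€1,929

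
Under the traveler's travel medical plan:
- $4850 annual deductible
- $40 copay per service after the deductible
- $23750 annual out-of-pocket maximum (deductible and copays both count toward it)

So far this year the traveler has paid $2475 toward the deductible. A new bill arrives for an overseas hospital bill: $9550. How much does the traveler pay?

Remaining deductible: $4850 − $2475 = $2375.
The remaining $7175 (= $9550 − $2375) moves to the copay.
Copay on this service: $40.
Traveler responsibility before any cap: $2375 + $40 = $2415.
Cumulative spending $2475 + $2415 = $4890 stays under the $23750 maximum.

$2415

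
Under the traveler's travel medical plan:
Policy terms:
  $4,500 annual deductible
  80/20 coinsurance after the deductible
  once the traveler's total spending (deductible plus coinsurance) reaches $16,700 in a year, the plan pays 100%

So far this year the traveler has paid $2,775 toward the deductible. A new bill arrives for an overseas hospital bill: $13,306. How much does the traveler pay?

$4,041.20

Remaining deductible: $4,500 − $2,775 = $1,725.
After the $1,725 deductible portion, $13,306 − $1,725 = $11,581 is subject to coinsurance.
20% of $11,581 = $2,316.20 falls to the traveler.
That puts the traveler's cost at $1,725 + $2,316.20 = $4,041.20 before any cap.
Cumulative spending $2,775 + $4,041.20 = $6,816.20 stays under the $16,700 maximum.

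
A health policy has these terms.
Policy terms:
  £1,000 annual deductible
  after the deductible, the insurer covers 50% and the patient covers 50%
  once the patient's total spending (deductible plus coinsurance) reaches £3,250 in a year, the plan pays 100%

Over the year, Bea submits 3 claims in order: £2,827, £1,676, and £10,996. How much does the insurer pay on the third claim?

Claim 1 — £2,827: £1,000 to deductible, leaving £1,827; 50% of £1,827 = £913.50. Patient pays £1,913.50; OOP now £1,913.50. Insurer: £2,827 − £1,913.50 = £913.50.
Claim 2 — £1,676: deductible already satisfied, so patient's share is 50% × £1,676 = £838. Patient owes £838 (running OOP £2,751.50). Insurer: £1,676 − £838 = £838.
Claim 3 — £10,996: deductible already satisfied, so patient's share is 50% × £10,996 = £5,498. Adding that to £2,751.50 gives £8,249.50, past the £3,250 cap; patient pays only £3,250 − £2,751.50 = £498.50. Plan pays £10,996 − £498.50 = £10,497.50.

£10,497.50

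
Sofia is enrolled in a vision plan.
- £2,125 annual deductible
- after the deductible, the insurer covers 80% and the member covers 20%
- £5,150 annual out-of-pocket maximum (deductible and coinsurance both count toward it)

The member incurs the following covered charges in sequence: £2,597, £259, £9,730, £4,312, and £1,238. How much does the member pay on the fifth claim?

£70.40

Bill 1, £2,597: £2,125 to deductible, leaving £472; member's 20% is £94.40. Member owes £2,219.40 (running OOP £2,219.40).
Bill 2, £259: 20% coinsurance on £259 = £51.80. Member pays £51.80; OOP now £2,271.20.
Bill 3, £9,730: deductible already satisfied, so member's share is 20% × £9,730 = £1,946. Cost to member: £1,946. OOP to date £4,217.20.
Bill 4, £4,312: 20% coinsurance on £4,312 = £862.40. Member owes £862.40 (running OOP £5,079.60).
Bill 5, £1,238: 20% coinsurance on £1,238 = £247.60. That would push OOP to £5,327.20, over the £5,150 cap, so member pays £5,150 − £5,079.60 = £70.40.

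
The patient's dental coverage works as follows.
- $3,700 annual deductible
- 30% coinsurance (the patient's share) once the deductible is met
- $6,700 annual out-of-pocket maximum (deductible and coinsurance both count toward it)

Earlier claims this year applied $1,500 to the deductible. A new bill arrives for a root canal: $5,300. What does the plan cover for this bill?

Remaining deductible: $3,700 − $1,500 = $2,200.
That leaves $5,300 − $2,200 = $3,100 for coinsurance.
Coinsurance: $3,100 × 30% = $930.
Patient responsibility before any cap: $2,200 + $930 = $3,130.
Total out-of-pocket so far would be $1,500 + $3,130 = $4,630, below the $6,700 cap — no reduction.
Insurer pays the balance: $5,300 − $3,130 = $2,170.

$2,170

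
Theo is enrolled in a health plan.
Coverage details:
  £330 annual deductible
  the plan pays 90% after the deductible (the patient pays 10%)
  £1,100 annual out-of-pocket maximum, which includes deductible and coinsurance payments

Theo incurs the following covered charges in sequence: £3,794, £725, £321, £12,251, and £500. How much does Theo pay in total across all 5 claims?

Claim 1 (£3,794): deductible takes £330, £3,464 remains; patient's 10% is £346.40. Patient pays £676.40; OOP now £676.40.
Claim 2 (£725): deductible already satisfied, so patient's share is 10% × £725 = £72.50. Patient pays £72.50; OOP now £748.90.
Claim 3 (£321): deductible already satisfied, so patient's share is 10% × £321 = £32.10. Patient pays £32.10; OOP now £781.
Claim 4 (£12,251): deductible already satisfied, so patient's share is 10% × £12,251 = £1,225.10. OOP would hit £2,006.10 > £1,100, so the cap limits the patient to £1,100 − £781 = £319.
Claim 5 (£500): 10% coinsurance on £500 = £50. OOP would hit £1,150 > £1,100, so the cap limits the patient to £1,100 − £1,100 = £0.
Total paid by the patient: £676.40 + £72.50 + £32.10 + £319 + £0 = £1,100.

£1,100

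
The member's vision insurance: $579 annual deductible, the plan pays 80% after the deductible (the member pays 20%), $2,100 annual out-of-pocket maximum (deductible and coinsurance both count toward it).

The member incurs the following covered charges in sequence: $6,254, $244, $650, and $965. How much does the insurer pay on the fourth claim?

$772

#1 ($6,254): $579 finishes the deductible; $5,675 goes to coinsurance; member's 20% is $1,135. Member pays $1,714; OOP now $1,714. Plan pays $6,254 − $1,714 = $4,540.
#2 ($244): deductible met; 20% of $244 = $48.80. Member pays $48.80; OOP now $1,762.80. Plan pays $244 − $48.80 = $195.20.
#3 ($650): deductible already satisfied, so member's share is 20% × $650 = $130. Member owes $130 (running OOP $1,892.80). Plan pays $650 − $130 = $520.
#4 ($965): 20% coinsurance on $965 = $193. Member owes $193 (running OOP $2,085.80). Plan pays $965 − $193 = $772.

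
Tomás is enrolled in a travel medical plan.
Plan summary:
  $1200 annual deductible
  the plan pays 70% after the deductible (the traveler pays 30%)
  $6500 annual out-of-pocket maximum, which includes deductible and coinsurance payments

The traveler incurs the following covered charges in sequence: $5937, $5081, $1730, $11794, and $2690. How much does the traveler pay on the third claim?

$519

Bill 1, $5937: $1200 to deductible, leaving $4737; traveler's 30% is $1421.10. Traveler owes $2621.10 (running OOP $2621.10).
Bill 2, $5081: deductible met; 30% of $5081 = $1524.30. Cost to traveler: $1524.30. OOP to date $4145.40.
Bill 3, $1730: 30% coinsurance on $1730 = $519. Traveler owes $519 (running OOP $4664.40).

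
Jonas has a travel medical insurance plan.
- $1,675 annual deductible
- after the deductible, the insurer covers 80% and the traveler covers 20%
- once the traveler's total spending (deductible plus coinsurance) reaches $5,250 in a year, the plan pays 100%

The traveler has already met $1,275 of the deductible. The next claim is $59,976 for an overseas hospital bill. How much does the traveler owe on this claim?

$3,975

$1,275 of the $1,675 deductible is already met, leaving $400.
After the $400 deductible portion, $59,976 − $400 = $59,576 is subject to coinsurance.
Traveler's 20% share of $59,576 is $11,915.20.
Traveler responsibility before any cap: $400 + $11,915.20 = $12,315.20.
Year-to-date out-of-pocket would reach $1,275 + $12,315.20 = $13,590.20, above the $5,250 maximum, so the traveler pays only $5,250 − $1,275 = $3,975.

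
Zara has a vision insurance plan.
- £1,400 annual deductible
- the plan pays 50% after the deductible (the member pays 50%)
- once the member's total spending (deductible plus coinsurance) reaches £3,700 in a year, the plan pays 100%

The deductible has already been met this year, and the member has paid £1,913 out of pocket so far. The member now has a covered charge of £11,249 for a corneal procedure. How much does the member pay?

The deductible is already satisfied, so the full bill goes to coinsurance.
Coinsurance: £11,249 × 50% = £5,624.50.
Adding £5,624.50 to the £1,913 already spent would give £7,537.50, which exceeds the £3,700 cap; the member pays just £3,700 − £1,913 = £1,787.

£1,787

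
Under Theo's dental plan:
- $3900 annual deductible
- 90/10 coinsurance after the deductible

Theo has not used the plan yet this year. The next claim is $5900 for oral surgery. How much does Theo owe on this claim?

The full $3900 deductible is still open; $3900 of this bill applies to it.
That leaves $5900 − $3900 = $2000 for coinsurance.
Patient's 10% share of $2000 is $200.
That puts the patient's cost at $3900 + $200 = $4100.

$4100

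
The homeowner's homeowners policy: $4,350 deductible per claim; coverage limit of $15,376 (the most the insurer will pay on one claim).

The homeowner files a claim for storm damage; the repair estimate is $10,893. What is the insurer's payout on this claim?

$6,543

Less the $4,350 deductible: $10,893 − $4,350 = $6,543.
That's under the $15,376 cap, so the insurer reimburses the full $6,543.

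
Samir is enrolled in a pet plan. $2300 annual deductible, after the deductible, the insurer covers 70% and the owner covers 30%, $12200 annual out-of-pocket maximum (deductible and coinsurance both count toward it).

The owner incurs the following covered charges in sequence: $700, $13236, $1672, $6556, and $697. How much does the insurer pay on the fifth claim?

$487.90

Bill 1, $700: entire amount goes to the deductible. Owner pays $700; OOP now $700. Insurer: $700 − $700 = $0.
Bill 2, $13236: $1600 to deductible, leaving $11636; 30% of $11636 = $3490.80. Owner owes $5090.80 (running OOP $5790.80). Insurer: $13236 − $5090.80 = $8145.20.
Bill 3, $1672: deductible already satisfied, so owner's share is 30% × $1672 = $501.60. Cost to owner: $501.60. OOP to date $6292.40. Insurer: $1672 − $501.60 = $1170.40.
Bill 4, $6556: 30% coinsurance on $6556 = $1966.80. Cost to owner: $1966.80. OOP to date $8259.20. Plan pays $6556 − $1966.80 = $4589.20.
Bill 5, $697: deductible met; 30% of $697 = $209.10. Owner owes $209.10 (running OOP $8468.30). Plan pays $697 − $209.10 = $487.90.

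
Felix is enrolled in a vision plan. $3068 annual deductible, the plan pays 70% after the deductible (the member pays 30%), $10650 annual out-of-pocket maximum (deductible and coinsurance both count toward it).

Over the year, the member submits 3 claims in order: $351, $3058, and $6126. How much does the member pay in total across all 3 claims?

$5008.10

#1 ($351): all of it applies to the deductible. Member pays $351; OOP now $351.
#2 ($3058): $2717 to deductible, leaving $341; member's 30% is $102.30. Member pays $2819.30; OOP now $3170.30.
#3 ($6126): deductible already satisfied, so member's share is 30% × $6126 = $1837.80. Member pays $1837.80; OOP now $5008.10.
Summing the member's payments: $351 + $2819.30 + $1837.80 = $5008.10.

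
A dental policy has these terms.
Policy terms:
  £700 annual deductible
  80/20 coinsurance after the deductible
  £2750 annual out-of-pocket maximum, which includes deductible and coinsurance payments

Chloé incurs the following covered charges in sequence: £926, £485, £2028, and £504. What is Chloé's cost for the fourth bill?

£100.80

Claim 1 (£926): £700 finishes the deductible; £226 goes to coinsurance; coinsurance £226 × 20% = £45.20. Cost to patient: £745.20. OOP to date £745.20.
Claim 2 (£485): deductible already satisfied, so patient's share is 20% × £485 = £97. Patient owes £97 (running OOP £842.20).
Claim 3 (£2028): deductible already satisfied, so patient's share is 20% × £2028 = £405.60. Cost to patient: £405.60. OOP to date £1247.80.
Claim 4 (£504): 20% coinsurance on £504 = £100.80. Patient owes £100.80 (running OOP £1348.60).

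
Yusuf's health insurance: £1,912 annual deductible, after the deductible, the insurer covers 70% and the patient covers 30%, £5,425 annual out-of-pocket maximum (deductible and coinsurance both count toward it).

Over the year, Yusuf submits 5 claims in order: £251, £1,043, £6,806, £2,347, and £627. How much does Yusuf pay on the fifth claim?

£188.10

Bill 1, £251: entire amount goes to the deductible. Patient owes £251 (running OOP £251).
Bill 2, £1,043: fully absorbed by the deductible. Patient pays £1,043; OOP now £1,294.
Bill 3, £6,806: £618 finishes the deductible; £6,188 goes to coinsurance; 30% of £6,188 = £1,856.40. Patient pays £2,474.40; OOP now £3,768.40.
Bill 4, £2,347: 30% coinsurance on £2,347 = £704.10. Patient pays £704.10; OOP now £4,472.50.
Bill 5, £627: deductible met; 30% of £627 = £188.10. Patient owes £188.10 (running OOP £4,660.60).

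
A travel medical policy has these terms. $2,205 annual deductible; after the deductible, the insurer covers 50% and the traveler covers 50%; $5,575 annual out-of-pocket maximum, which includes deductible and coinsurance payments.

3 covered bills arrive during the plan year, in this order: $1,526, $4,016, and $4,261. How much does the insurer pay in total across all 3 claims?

$4,228

#1 ($1,526): entire amount goes to the deductible. Traveler pays $1,526; OOP now $1,526. Insurer: $1,526 − $1,526 = $0.
#2 ($4,016): $679 finishes the deductible; $3,337 goes to coinsurance; coinsurance $3,337 × 50% = $1,668.50. Traveler owes $2,347.50 (running OOP $3,873.50). Plan pays $4,016 − $2,347.50 = $1,668.50.
#3 ($4,261): deductible already satisfied, so traveler's share is 50% × $4,261 = $2,130.50. OOP would hit $6,004 > $5,575, so the cap limits the traveler to $5,575 − $3,873.50 = $1,701.50. Insurer: $4,261 − $1,701.50 = $2,559.50.
Insurer total: $0 + $1,668.50 + $2,559.50 = $4,228.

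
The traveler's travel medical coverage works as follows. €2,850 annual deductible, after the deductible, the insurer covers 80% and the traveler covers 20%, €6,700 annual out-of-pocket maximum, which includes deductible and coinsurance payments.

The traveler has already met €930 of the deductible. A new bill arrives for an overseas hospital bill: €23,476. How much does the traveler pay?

Remaining deductible: €2,850 − €930 = €1,920.
After the €1,920 deductible portion, €23,476 − €1,920 = €21,556 is subject to coinsurance.
20% of €21,556 = €4,311.20 falls to the traveler.
Traveler responsibility before any cap: €1,920 + €4,311.20 = €6,231.20.
Year-to-date out-of-pocket would reach €930 + €6,231.20 = €7,161.20, above the €6,700 maximum, so the traveler pays only €6,700 − €930 = €5,770.

€5,770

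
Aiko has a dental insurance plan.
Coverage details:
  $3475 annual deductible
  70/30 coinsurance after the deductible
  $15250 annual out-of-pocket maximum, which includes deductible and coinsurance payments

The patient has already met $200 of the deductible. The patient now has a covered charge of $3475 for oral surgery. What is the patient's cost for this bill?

Deductible still to meet: $3475 − $200 = $3275.
The remaining $200 (= $3475 − $3275) moves to coinsurance.
30% of $200 = $60 falls to the patient.
Patient responsibility before any cap: $3275 + $60 = $3335.
Cumulative spending $200 + $3335 = $3535 stays under the $15250 maximum.

$3335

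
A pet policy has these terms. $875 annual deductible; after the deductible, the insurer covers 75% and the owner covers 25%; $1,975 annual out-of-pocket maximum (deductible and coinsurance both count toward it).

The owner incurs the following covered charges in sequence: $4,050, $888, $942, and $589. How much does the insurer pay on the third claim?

$857.75

Claim 1 ($4,050): deductible takes $875, $3,175 remains; 25% of $3,175 = $793.75. Owner owes $1,668.75 (running OOP $1,668.75). Insurer: $4,050 − $1,668.75 = $2,381.25.
Claim 2 ($888): deductible met; 25% of $888 = $222. Cost to owner: $222. OOP to date $1,890.75. Insurer: $888 − $222 = $666.
Claim 3 ($942): deductible already satisfied, so owner's share is 25% × $942 = $235.50. OOP would hit $2,126.25 > $1,975, so the cap limits the owner to $1,975 − $1,890.75 = $84.25. Insurer: $942 − $84.25 = $857.75.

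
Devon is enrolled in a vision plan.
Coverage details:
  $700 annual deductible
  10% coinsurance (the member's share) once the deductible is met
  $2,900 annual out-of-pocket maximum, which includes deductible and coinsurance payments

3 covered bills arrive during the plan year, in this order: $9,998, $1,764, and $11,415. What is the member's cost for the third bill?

$1,093.80

Claim 1 ($9,998): $700 finishes the deductible; $9,298 goes to coinsurance; 10% of $9,298 = $929.80. Cost to member: $1,629.80. OOP to date $1,629.80.
Claim 2 ($1,764): deductible already satisfied, so member's share is 10% × $1,764 = $176.40. Member owes $176.40 (running OOP $1,806.20).
Claim 3 ($11,415): deductible met; 10% of $11,415 = $1,141.50. OOP would hit $2,947.70 > $2,900, so the cap limits the member to $2,900 − $1,806.20 = $1,093.80.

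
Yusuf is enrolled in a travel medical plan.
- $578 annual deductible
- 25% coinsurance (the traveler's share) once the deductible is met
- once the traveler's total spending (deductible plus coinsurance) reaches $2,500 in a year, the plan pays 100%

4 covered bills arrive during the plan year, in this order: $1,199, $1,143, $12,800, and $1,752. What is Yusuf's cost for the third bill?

$1,481

Claim 1 ($1,199): $578 to deductible, leaving $621; coinsurance $621 × 25% = $155.25. Cost to traveler: $733.25. OOP to date $733.25.
Claim 2 ($1,143): deductible already satisfied, so traveler's share is 25% × $1,143 = $285.75. Traveler pays $285.75; OOP now $1,019.
Claim 3 ($12,800): deductible met; 25% of $12,800 = $3,200. That would push OOP to $4,219, over the $2,500 cap, so traveler pays $2,500 − $1,019 = $1,481.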